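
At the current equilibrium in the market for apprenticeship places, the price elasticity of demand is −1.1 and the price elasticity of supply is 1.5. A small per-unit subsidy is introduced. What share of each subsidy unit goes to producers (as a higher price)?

Producer share = 11/26

For a small subsidy around the equilibrium, the benefit split depends on the relative slopes, which at a point are proportional to the elasticities.
Buyer share = εs/(εs + |εd|) = 1.5/(1.5 + 1.1) = 15/26; seller share = |εd|/(εs + |εd|) = 11/26.
So producers capture 11/26 of the subsidy.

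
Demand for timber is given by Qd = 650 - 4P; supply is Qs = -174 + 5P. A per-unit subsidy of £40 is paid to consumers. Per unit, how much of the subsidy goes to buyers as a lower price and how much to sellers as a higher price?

Buyers gain 200/9 per unit; sellers gain 160/9 per unit

Pre-subsidy: 650 - 4P = -174 + 5P gives P* = 824/9, Q* = 2554/9.
With the rebate, buyers effectively pay Pb = Ps − 40, where Ps is the price sellers receive.
Demand in terms of Ps becomes Qd = 650 − 4(Ps − 40) = 810 - 4Ps. Setting this equal to supply: 810 - 4Ps = -174 + 5Ps, so Ps = 328/3.
Buyers pay Pb = 328/3 − 40 = 208/3; Q' = -174 + 5·(328/3) = 1118/3.
Buyers' price falls by P* − Pb = 824/9 − 208/3 = 200/9; sellers' price rises by Ps − P* = 328/3 − 824/9 = 160/9.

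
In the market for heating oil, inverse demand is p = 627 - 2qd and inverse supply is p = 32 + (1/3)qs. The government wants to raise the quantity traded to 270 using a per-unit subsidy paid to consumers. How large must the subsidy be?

Required subsidy s = 35 per unit

At q = 270, from the demand curve buyers pay pb = 627 − 2·270 = 87; from the supply curve sellers need ps = 32 + (1/3)·270 = 122.
The subsidy must fill the gap: s = ps − pb = 122 − 87 = 35.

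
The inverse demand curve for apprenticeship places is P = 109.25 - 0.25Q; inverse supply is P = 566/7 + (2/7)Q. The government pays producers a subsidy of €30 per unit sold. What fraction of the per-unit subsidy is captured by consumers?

Pre-subsidy: 109.25 - 0.25Q = 566/7 + (2/7)Q gives Q* = 53 and P* = 96.
With the subsidy, sellers receive Ps = Pb + 30 for each unit, where Pb is the price buyers pay.
On the curves, Pb = 109.25 - 0.25Q and Ps = 566/7 + (2/7)Q; the wedge Ps − Pb = 30 gives 566/7 + (2/7)Q − (109.25 - 0.25Q) = 30, so Q' = 109.
Then Pb = 109.25 − 0.25·109 = 82 and Ps = 566/7 + (2/7)·109 = 112.
Buyers' price falls by P* − Pb = 96 − 82 = 14; sellers' price rises by Ps − P* = 112 − 96 = 16.
So consumers capture 14/30 = 7/15 of each unit of subsidy.

Consumer share = 7/15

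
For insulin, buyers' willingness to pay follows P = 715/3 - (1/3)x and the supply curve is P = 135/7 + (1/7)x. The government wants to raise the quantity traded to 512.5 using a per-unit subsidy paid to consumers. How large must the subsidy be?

At x = 512.5, from the demand curve buyers pay Pb = 715/3 − (1/3)·512.5 = 67.5; from the supply curve sellers need Ps = 135/7 + (1/7)·512.5 = 92.5.
The subsidy must fill the gap: s = Ps − Pb = 92.5 − 67.5 = 25.

Required subsidy s = 25 per unit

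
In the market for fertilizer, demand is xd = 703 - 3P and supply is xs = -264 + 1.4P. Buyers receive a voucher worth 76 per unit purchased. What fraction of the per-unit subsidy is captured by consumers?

Consumer share = 7/22

Pre-subsidy: 703 - 3P = -264 + 1.4P gives P* = 4835/22, x* = 961/22.
With the rebate, buyers effectively pay Pb = Ps − 76, where Ps is the price sellers receive.
Demand in terms of Ps becomes xd = 703 − 3(Ps − 76) = 931 - 3Ps. Setting this equal to supply: 931 - 3Ps = -264 + 1.4Ps, so Ps = 5975/22.
Buyers pay Pb = 5975/22 − 76 = 4303/22; x' = -264 + 1.4·(5975/22) = 2557/22.
Buyers' price falls by P* − Pb = 4835/22 − 4303/22 = 266/11; sellers' price rises by Ps − P* = 5975/22 − 4835/22 = 570/11.
So consumers capture (266/11)/76 = 7/22 of each unit of subsidy.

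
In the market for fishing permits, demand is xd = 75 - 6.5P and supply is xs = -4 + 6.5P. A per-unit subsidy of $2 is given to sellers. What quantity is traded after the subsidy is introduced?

x' = 42

Pre-subsidy: 75 - 6.5P = -4 + 6.5P gives P* = 79/13, x* = 35.5.
With the subsidy, sellers receive Ps = Pb + 2 for each unit, where Pb is the price buyers pay.
Supply in terms of Pb becomes xs = -4 + 6.5(Pb + 2) = 9 + 6.5Pb. Setting this equal to demand: 75 - 6.5Pb = 9 + 6.5Pb, so Pb = 66/13.
Sellers receive Ps = 66/13 + 2 = 92/13; x' = 75 − 6.5·(66/13) = 42.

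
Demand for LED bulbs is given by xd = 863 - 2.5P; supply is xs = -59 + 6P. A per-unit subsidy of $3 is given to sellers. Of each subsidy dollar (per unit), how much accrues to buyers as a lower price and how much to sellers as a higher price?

Buyers gain 36/17 per unit; sellers gain 15/17 per unit

Pre-subsidy: 863 - 2.5P = -59 + 6P gives P* = 1844/17, x* = 10061/17.
With the subsidy, sellers receive Ps = Pb + 3 for each unit, where Pb is the price buyers pay.
Supply in terms of Pb becomes xs = -59 + 6(Pb + 3) = -41 + 6Pb. Setting this equal to demand: 863 - 2.5Pb = -41 + 6Pb, so Pb = 1808/17.
Sellers receive Ps = 1808/17 + 3 = 1859/17; x' = 863 − 2.5·(1808/17) = 10151/17.
Buyers' price falls by P* − Pb = 1844/17 − 1808/17 = 36/17; sellers' price rises by Ps − P* = 1859/17 − 1844/17 = 15/17.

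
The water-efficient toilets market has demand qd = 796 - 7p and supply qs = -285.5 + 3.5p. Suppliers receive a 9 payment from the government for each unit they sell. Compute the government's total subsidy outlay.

Pre-subsidy: 796 - 7p = -285.5 + 3.5p gives p* = 103, q* = 75.
With the subsidy, sellers receive ps = pb + 9 for each unit, where pb is the price buyers pay.
Supply in terms of pb becomes qs = -285.5 + 3.5(pb + 9) = -254 + 3.5pb. Setting this equal to demand: 796 - 7pb = -254 + 3.5pb, so pb = 100.
Sellers receive ps = 100 + 9 = 109; q' = 796 − 7·100 = 96.
Government outlay = subsidy × quantity = 9 × 96 = 864.

Government cost = 864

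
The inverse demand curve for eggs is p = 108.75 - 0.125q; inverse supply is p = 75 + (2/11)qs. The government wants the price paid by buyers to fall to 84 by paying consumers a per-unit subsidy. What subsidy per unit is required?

Required subsidy s = 27 per unit

At a buyer price of 84, quantity demanded is 870 − 8·84 = 198.
Sellers supply 198 only when they receive ps = 75 + (2/11)·198 = 111.
s = ps − pb = 111 − 84 = 27.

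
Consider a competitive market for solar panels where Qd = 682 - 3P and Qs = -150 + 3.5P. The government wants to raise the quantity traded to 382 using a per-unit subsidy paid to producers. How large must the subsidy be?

Required subsidy s = 52 per unit

At Q = 382, invert demand for the buyer price: Pb = (682 − 382)/3 = 100; invert supply for the seller price: Ps = (382 − (-150))/3.5 = 152.
The subsidy must fill the gap: s = Ps − Pb = 152 − 100 = 52.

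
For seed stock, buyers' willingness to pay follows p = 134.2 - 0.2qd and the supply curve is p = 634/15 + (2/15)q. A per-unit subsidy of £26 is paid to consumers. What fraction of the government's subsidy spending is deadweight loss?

Pre-subsidy: 134.2 - 0.2q = 634/15 + (2/15)q gives q* = 275.8 and p* = 79.04.
With the rebate, buyers effectively pay pb = ps − 26, where ps is the price sellers receive.
On the curves, pb = 134.2 - 0.2q and ps = 634/15 + (2/15)q; the wedge ps − pb = 26 gives 634/15 + (2/15)q − (134.2 - 0.2q) = 26, so q' = 353.8.
Then pb = 134.2 − 0.2·353.8 = 63.44 and ps = 634/15 + (2/15)·353.8 = 89.44.
ΔCS = ½(275.8 + 353.8)(79.04 − 63.44) = 4910.88; ΔPS = ½(275.8 + 353.8)(89.44 − 79.04) = 3273.92.
Government spending = 26 × 353.8 = 9198.8.
DWL = ½ × 26 × (353.8 − 275.8) = 1014; fraction = 1014 / 9198.8 = 195/1769.

DWL / government spending = 195/1769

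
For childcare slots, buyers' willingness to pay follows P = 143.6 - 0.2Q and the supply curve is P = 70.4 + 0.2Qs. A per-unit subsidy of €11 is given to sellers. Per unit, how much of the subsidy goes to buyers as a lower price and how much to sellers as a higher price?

Pre-subsidy: 143.6 - 0.2Q = 70.4 + 0.2Q gives Q* = 183 and P* = 107.
With the subsidy, sellers receive Ps = Pb + 11 for each unit, where Pb is the price buyers pay.
On the curves, Pb = 143.6 - 0.2Q and Ps = 70.4 + 0.2Q; the wedge Ps − Pb = 11 gives 70.4 + 0.2Q − (143.6 - 0.2Q) = 11, so Q' = 210.5.
Then Pb = 143.6 − 0.2·210.5 = 101.5 and Ps = 70.4 + 0.2·210.5 = 112.5.
Buyers' price falls by P* − Pb = 107 − 101.5 = 5.5; sellers' price rises by Ps − P* = 112.5 − 107 = 5.5.

Buyers gain €5.5 per unit; sellers gain €5.5 per unit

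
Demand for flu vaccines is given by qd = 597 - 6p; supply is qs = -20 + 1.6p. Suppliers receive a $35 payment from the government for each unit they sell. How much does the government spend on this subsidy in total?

Government cost = 102480/19

Pre-subsidy: 597 - 6p = -20 + 1.6p gives p* = 3085/38, q* = 2088/19.
With the subsidy, sellers receive ps = pb + 35 for each unit, where pb is the price buyers pay.
Supply in terms of pb becomes qs = -20 + 1.6(pb + 35) = 36 + 1.6pb. Setting this equal to demand: 597 - 6pb = 36 + 1.6pb, so pb = 2805/38.
Sellers receive ps = 2805/38 + 35 = 4135/38; q' = 597 − 6·(2805/38) = 2928/19.
Government outlay = subsidy × quantity = 35 × 2928/19 = 102480/19.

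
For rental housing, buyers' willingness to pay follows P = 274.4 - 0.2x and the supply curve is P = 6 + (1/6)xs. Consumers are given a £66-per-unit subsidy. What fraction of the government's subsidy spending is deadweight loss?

DWL / government spending = 15/152

Pre-subsidy: 274.4 - 0.2x = 6 + (1/6)x gives x* = 732 and P* = 128.
With the rebate, buyers effectively pay Pb = Ps − 66, where Ps is the price sellers receive.
On the curves, Pb = 274.4 - 0.2x and Ps = 6 + (1/6)x; the wedge Ps − Pb = 66 gives 6 + (1/6)x − (274.4 - 0.2x) = 66, so x' = 912.
Then Pb = 274.4 − 0.2·912 = 92 and Ps = 6 + (1/6)·912 = 158.
ΔCS = ½(732 + 912)(128 − 92) = 29592; ΔPS = ½(732 + 912)(158 − 128) = 24660.
Government spending = 66 × 912 = 60192.
DWL = ½ × 66 × (912 − 732) = 5940; fraction = 5940 / 60192 = 15/152.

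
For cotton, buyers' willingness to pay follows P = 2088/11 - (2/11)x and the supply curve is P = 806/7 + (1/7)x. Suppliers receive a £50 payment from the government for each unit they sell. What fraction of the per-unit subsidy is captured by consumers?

Pre-subsidy: 2088/11 - (2/11)x = 806/7 + (1/7)x gives x* = 230 and P* = 148.
With the subsidy, sellers receive Ps = Pb + 50 for each unit, where Pb is the price buyers pay.
On the curves, Pb = 2088/11 - (2/11)x and Ps = 806/7 + (1/7)x; the wedge Ps − Pb = 50 gives 806/7 + (1/7)x − (2088/11 - (2/11)x) = 50, so x' = 384.
Then Pb = 2088/11 − (2/11)·384 = 120 and Ps = 806/7 + (1/7)·384 = 170.
Buyers' price falls by P* − Pb = 148 − 120 = 28; sellers' price rises by Ps − P* = 170 − 148 = 22.
So consumers capture 28/50 = 0.56 of each unit of subsidy.

Consumer share = 0.56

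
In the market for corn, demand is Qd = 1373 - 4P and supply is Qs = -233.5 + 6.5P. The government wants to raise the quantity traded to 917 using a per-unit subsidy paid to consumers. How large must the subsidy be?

At Q = 917, invert demand for the buyer price: Pb = (1373 − 917)/4 = 114; invert supply for the seller price: Ps = (917 − (-233.5))/6.5 = 177.
The subsidy must fill the gap: s = Ps − Pb = 177 − 114 = 63.

Required subsidy s = 63 per unit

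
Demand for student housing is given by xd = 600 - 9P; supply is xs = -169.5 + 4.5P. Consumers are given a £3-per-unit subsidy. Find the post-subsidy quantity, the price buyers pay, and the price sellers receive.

Pre-subsidy: 600 - 9P = -169.5 + 4.5P gives P* = 57, x* = 87.
With the rebate, buyers effectively pay Pb = Ps − 3, where Ps is the price sellers receive.
Demand in terms of Ps becomes xd = 600 − 9(Ps − 3) = 627 - 9Ps. Setting this equal to supply: 627 - 9Ps = -169.5 + 4.5Ps, so Ps = 59.
Buyers pay Pb = 59 − 3 = 56; x' = -169.5 + 4.5·59 = 96.

x' = 96; buyers pay £56; sellers receive £59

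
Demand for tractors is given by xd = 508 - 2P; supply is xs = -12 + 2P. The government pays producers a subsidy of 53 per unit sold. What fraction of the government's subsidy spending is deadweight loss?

Pre-subsidy: 508 - 2P = -12 + 2P gives P* = 130, x* = 248.
With the subsidy, sellers receive Ps = Pb + 53 for each unit, where Pb is the price buyers pay.
Supply in terms of Pb becomes xs = -12 + 2(Pb + 53) = 94 + 2Pb. Setting this equal to demand: 508 - 2Pb = 94 + 2Pb, so Pb = 103.5.
Sellers receive Ps = 103.5 + 53 = 156.5; x' = 508 − 2·103.5 = 301.
ΔCS = ½(248 + 301)(130 − 103.5) = 7274.25; ΔPS = ½(248 + 301)(156.5 − 130) = 7274.25.
Government spending = 53 × 301 = 15953.
DWL = ½ × 53 × (301 − 248) = 1404.5; fraction = 1404.5 / 15953 = 53/602.

DWL / government spending = 53/602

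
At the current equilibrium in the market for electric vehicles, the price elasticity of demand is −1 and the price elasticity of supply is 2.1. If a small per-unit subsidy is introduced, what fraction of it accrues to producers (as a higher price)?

Producer share = 10/31

For a small subsidy around the equilibrium, the benefit split depends on the relative slopes, which at a point are proportional to the elasticities.
Buyer share = εs/(εs + |εd|) = 2.1/(2.1 + 1) = 21/31; seller share = |εd|/(εs + |εd|) = 10/31.
So producers capture 10/31 of the subsidy.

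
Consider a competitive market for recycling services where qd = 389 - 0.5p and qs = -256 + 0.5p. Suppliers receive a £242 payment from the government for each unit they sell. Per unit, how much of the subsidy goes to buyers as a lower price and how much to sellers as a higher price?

Buyers gain £121 per unit; sellers gain £121 per unit

Pre-subsidy: 389 - 0.5p = -256 + 0.5p gives p* = 645, q* = 66.5.
With the subsidy, sellers receive ps = pb + 242 for each unit, where pb is the price buyers pay.
Supply in terms of pb becomes qs = -256 + 0.5(pb + 242) = -135 + 0.5pb. Setting this equal to demand: 389 - 0.5pb = -135 + 0.5pb, so pb = 524.
Sellers receive ps = 524 + 242 = 766; q' = 389 − 0.5·524 = 127.
Buyers' price falls by p* − pb = 645 − 524 = 121; sellers' price rises by ps − p* = 766 − 645 = 121.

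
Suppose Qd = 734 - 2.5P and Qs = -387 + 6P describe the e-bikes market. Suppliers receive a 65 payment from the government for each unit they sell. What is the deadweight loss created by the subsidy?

Deadweight loss = 63375/17

Pre-subsidy: 734 - 2.5P = -387 + 6P gives P* = 2242/17, Q* = 6873/17.
With the subsidy, sellers receive Ps = Pb + 65 for each unit, where Pb is the price buyers pay.
Supply in terms of Pb becomes Qs = -387 + 6(Pb + 65) = 3 + 6Pb. Setting this equal to demand: 734 - 2.5Pb = 3 + 6Pb, so Pb = 86.
Sellers receive Ps = 86 + 65 = 151; Q' = 734 − 2.5·86 = 519.
The subsidy expands output by 519 − 6873/17 = 1950/17 past the efficient level; on those units the gap between marginal cost and willingness to pay runs from 0 up to 65.
DWL = ½ × 65 × 1950/17 = 63375/17.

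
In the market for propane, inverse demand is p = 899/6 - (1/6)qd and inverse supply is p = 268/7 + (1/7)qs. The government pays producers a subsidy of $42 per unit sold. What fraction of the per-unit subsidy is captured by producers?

Pre-subsidy: 899/6 - (1/6)q = 268/7 + (1/7)q gives q* = 4685/13 and p* = 1167/13.
With the subsidy, sellers receive ps = pb + 42 for each unit, where pb is the price buyers pay.
On the curves, pb = 899/6 - (1/6)q and ps = 268/7 + (1/7)q; the wedge ps − pb = 42 gives 268/7 + (1/7)q − (899/6 - (1/6)q) = 42, so q' = 6449/13.
Then pb = 899/6 − (1/6)·(6449/13) = 873/13 and ps = 268/7 + (1/7)·(6449/13) = 1419/13.
Buyers' price falls by p* − pb = 1167/13 − 873/13 = 294/13; sellers' price rises by ps − p* = 1419/13 − 1167/13 = 252/13.
So producers capture (252/13)/42 = 6/13 of each unit of subsidy.

Producer share = 6/13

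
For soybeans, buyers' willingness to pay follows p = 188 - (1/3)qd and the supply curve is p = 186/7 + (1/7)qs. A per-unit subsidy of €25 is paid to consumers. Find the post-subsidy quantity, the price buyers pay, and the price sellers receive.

q' = 391.5; buyers pay €57.5; sellers receive €82.5

Pre-subsidy: 188 - (1/3)q = 186/7 + (1/7)q gives q* = 339 and p* = 75.
With the rebate, buyers effectively pay pb = ps − 25, where ps is the price sellers receive.
On the curves, pb = 188 - (1/3)q and ps = 186/7 + (1/7)q; the wedge ps − pb = 25 gives 186/7 + (1/7)q − (188 - (1/3)q) = 25, so q' = 391.5.
Then pb = 188 − (1/3)·391.5 = 57.5 and ps = 186/7 + (1/7)·391.5 = 82.5.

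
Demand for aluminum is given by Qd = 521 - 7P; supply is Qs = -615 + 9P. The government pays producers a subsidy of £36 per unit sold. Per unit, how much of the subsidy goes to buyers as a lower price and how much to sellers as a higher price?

Pre-subsidy: 521 - 7P = -615 + 9P gives P* = 71, Q* = 24.
With the subsidy, sellers receive Ps = Pb + 36 for each unit, where Pb is the price buyers pay.
Supply in terms of Pb becomes Qs = -615 + 9(Pb + 36) = -291 + 9Pb. Setting this equal to demand: 521 - 7Pb = -291 + 9Pb, so Pb = 50.75.
Sellers receive Ps = 50.75 + 36 = 86.75; Q' = 521 − 7·50.75 = 165.75.
Buyers' price falls by P* − Pb = 71 − 50.75 = 20.25; sellers' price rises by Ps − P* = 86.75 − 71 = 15.75.

Buyers gain £20.25 per unit; sellers gain £15.75 per unit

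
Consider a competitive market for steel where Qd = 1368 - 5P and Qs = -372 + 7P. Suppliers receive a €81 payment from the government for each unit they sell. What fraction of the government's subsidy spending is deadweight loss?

DWL / government spending = 945/7034

Pre-subsidy: 1368 - 5P = -372 + 7P gives P* = 145, Q* = 643.
With the subsidy, sellers receive Ps = Pb + 81 for each unit, where Pb is the price buyers pay.
Supply in terms of Pb becomes Qs = -372 + 7(Pb + 81) = 195 + 7Pb. Setting this equal to demand: 1368 - 5Pb = 195 + 7Pb, so Pb = 97.75.
Sellers receive Ps = 97.75 + 81 = 178.75; Q' = 1368 − 5·97.75 = 879.25.
ΔCS = ½(643 + 879.25)(145 − 97.75) = 35963.15625; ΔPS = ½(643 + 879.25)(178.75 − 145) = 25687.96875.
Government spending = 81 × 879.25 = 71219.25.
DWL = ½ × 81 × (879.25 − 643) = 9568.125; fraction = 9568.125 / 71219.25 = 945/7034.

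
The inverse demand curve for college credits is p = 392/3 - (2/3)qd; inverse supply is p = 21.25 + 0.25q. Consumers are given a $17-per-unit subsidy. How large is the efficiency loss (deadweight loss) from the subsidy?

Pre-subsidy: 392/3 - (2/3)q = 21.25 + 0.25q gives q* = 1313/11 and p* = 562/11.
With the rebate, buyers effectively pay pb = ps − 17, where ps is the price sellers receive.
On the curves, pb = 392/3 - (2/3)q and ps = 21.25 + 0.25q; the wedge ps − pb = 17 gives 21.25 + 0.25q − (392/3 - (2/3)q) = 17, so q' = 1517/11.
Then pb = 392/3 − (2/3)·(1517/11) = 426/11 and ps = 21.25 + 0.25·(1517/11) = 613/11.
The subsidy expands output by 1517/11 − 1313/11 = 204/11 past the efficient level; on those units the gap between marginal cost and willingness to pay runs from 0 up to 17.
DWL = ½ × 17 × 204/11 = 1734/11.

Deadweight loss = 1734/11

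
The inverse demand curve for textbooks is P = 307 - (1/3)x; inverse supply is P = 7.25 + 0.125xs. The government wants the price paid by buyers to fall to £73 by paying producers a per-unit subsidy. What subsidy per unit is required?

At a buyer price of 73, quantity demanded is 921 − 3·73 = 702.
Sellers supply 702 only when they receive Ps = 7.25 + 0.125·702 = 95.
s = Ps − Pb = 95 − 73 = 22.

Required subsidy s = £22 per unit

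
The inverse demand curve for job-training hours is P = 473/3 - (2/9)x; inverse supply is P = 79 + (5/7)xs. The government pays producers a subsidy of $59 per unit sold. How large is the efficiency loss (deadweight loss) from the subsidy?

Deadweight loss = $1858.5

Pre-subsidy: 473/3 - (2/9)x = 79 + (5/7)x gives x* = 84 and P* = 139.
With the subsidy, sellers receive Ps = Pb + 59 for each unit, where Pb is the price buyers pay.
On the curves, Pb = 473/3 - (2/9)x and Ps = 79 + (5/7)x; the wedge Ps − Pb = 59 gives 79 + (5/7)x − (473/3 - (2/9)x) = 59, so x' = 147.
Then Pb = 473/3 − (2/9)·147 = 125 and Ps = 79 + (5/7)·147 = 184.
The subsidy expands output by 147 − 84 = 63 past the efficient level; on those units the gap between marginal cost and willingness to pay runs from 0 up to 59.
DWL = ½ × 59 × 63 = 1858.5.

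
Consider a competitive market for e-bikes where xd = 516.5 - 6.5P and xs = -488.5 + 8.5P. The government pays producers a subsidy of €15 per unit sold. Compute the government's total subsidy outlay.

Government cost = €2043.75

Pre-subsidy: 516.5 - 6.5P = -488.5 + 8.5P gives P* = 67, x* = 81.
With the subsidy, sellers receive Ps = Pb + 15 for each unit, where Pb is the price buyers pay.
Supply in terms of Pb becomes xs = -488.5 + 8.5(Pb + 15) = -361 + 8.5Pb. Setting this equal to demand: 516.5 - 6.5Pb = -361 + 8.5Pb, so Pb = 58.5.
Sellers receive Ps = 58.5 + 15 = 73.5; x' = 516.5 − 6.5·58.5 = 136.25.
Government outlay = subsidy × quantity = 15 × 136.25 = 2043.75.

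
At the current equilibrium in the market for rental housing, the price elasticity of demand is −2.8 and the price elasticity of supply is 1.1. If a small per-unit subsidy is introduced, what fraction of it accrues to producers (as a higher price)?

For a small subsidy around the equilibrium, the benefit split depends on the relative slopes, which at a point are proportional to the elasticities.
Buyer share = εs/(εs + |εd|) = 1.1/(1.1 + 2.8) = 11/39; seller share = |εd|/(εs + |εd|) = 28/39.
So producers capture 28/39 of the subsidy.

Producer share = 28/39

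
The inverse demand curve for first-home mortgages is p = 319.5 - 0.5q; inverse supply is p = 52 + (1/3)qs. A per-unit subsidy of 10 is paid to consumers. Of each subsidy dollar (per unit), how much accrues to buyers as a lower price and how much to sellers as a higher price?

Buyers gain 6 per unit; sellers gain 4 per unit

Pre-subsidy: 319.5 - 0.5q = 52 + (1/3)q gives q* = 321 and p* = 159.
With the rebate, buyers effectively pay pb = ps − 10, where ps is the price sellers receive.
On the curves, pb = 319.5 - 0.5q and ps = 52 + (1/3)q; the wedge ps − pb = 10 gives 52 + (1/3)q − (319.5 - 0.5q) = 10, so q' = 333.
Then pb = 319.5 − 0.5·333 = 153 and ps = 52 + (1/3)·333 = 163.
Buyers' price falls by p* − pb = 159 − 153 = 6; sellers' price rises by ps − p* = 163 − 159 = 4.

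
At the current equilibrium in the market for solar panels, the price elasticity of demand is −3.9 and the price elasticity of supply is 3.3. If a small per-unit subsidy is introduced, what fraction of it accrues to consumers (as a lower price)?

For a small subsidy around the equilibrium, the benefit split depends on the relative slopes, which at a point are proportional to the elasticities.
Buyer share = εs/(εs + |εd|) = 3.3/(3.3 + 3.9) = 11/24; seller share = |εd|/(εs + |εd|) = 13/24.

Consumer share = 11/24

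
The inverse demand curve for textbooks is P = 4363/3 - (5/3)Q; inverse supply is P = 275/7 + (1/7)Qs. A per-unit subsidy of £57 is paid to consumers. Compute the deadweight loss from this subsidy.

Deadweight loss = £897.75

Pre-subsidy: 4363/3 - (5/3)Q = 275/7 + (1/7)Q gives Q* = 782 and P* = 151.
With the rebate, buyers effectively pay Pb = Ps − 57, where Ps is the price sellers receive.
On the curves, Pb = 4363/3 - (5/3)Q and Ps = 275/7 + (1/7)Q; the wedge Ps − Pb = 57 gives 275/7 + (1/7)Q − (4363/3 - (5/3)Q) = 57, so Q' = 813.5.
Then Pb = 4363/3 − (5/3)·813.5 = 98.5 and Ps = 275/7 + (1/7)·813.5 = 155.5.
The subsidy expands output by 813.5 − 782 = 31.5 past the efficient level; on those units the gap between marginal cost and willingness to pay runs from 0 up to 57.
DWL = ½ × 57 × 31.5 = 897.75.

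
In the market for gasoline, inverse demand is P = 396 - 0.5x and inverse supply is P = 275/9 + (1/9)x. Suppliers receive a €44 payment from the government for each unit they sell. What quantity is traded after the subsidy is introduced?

Pre-subsidy: 396 - 0.5x = 275/9 + (1/9)x gives x* = 598 and P* = 97.
With the subsidy, sellers receive Ps = Pb + 44 for each unit, where Pb is the price buyers pay.
On the curves, Pb = 396 - 0.5x and Ps = 275/9 + (1/9)x; the wedge Ps − Pb = 44 gives 275/9 + (1/9)x − (396 - 0.5x) = 44, so x' = 670.
Then Pb = 396 − 0.5·670 = 61 and Ps = 275/9 + (1/9)·670 = 105.

x' = 670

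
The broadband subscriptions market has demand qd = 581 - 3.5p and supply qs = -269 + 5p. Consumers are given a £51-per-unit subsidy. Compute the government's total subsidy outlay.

Pre-subsidy: 581 - 3.5p = -269 + 5p gives p* = 100, q* = 231.
With the rebate, buyers effectively pay pb = ps − 51, where ps is the price sellers receive.
Demand in terms of ps becomes qd = 581 − 3.5(ps − 51) = 759.5 - 3.5ps. Setting this equal to supply: 759.5 - 3.5ps = -269 + 5ps, so ps = 121.
Buyers pay pb = 121 − 51 = 70; q' = -269 + 5·121 = 336.
Government outlay = subsidy × quantity = 51 × 336 = 17136.

Government cost = £17136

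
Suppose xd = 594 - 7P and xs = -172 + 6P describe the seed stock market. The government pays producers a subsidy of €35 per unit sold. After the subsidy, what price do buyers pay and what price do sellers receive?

Buyers pay 556/13; sellers receive 1011/13

Pre-subsidy: 594 - 7P = -172 + 6P gives P* = 766/13, x* = 2360/13.
With the subsidy, sellers receive Ps = Pb + 35 for each unit, where Pb is the price buyers pay.
Supply in terms of Pb becomes xs = -172 + 6(Pb + 35) = 38 + 6Pb. Setting this equal to demand: 594 - 7Pb = 38 + 6Pb, so Pb = 556/13.
Sellers receive Ps = 556/13 + 35 = 1011/13; x' = 594 − 7·(556/13) = 3830/13.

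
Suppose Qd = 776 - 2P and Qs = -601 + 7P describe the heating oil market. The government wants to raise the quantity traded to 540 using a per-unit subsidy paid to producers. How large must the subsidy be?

At Q = 540, invert demand for the buyer price: Pb = (776 − 540)/2 = 118; invert supply for the seller price: Ps = (540 − (-601))/7 = 163.
The subsidy must fill the gap: s = Ps − Pb = 163 − 118 = 45.

Required subsidy s = 45 per unit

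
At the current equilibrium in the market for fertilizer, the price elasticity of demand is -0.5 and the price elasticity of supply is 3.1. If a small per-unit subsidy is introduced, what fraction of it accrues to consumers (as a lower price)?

For a small subsidy around the equilibrium, the benefit split depends on the relative slopes, which at a point are proportional to the elasticities.
Buyer share = εs/(εs + |εd|) = 3.1/(3.1 + 0.5) = 31/36; seller share = |εd|/(εs + |εd|) = 5/36.

Consumer share = 31/36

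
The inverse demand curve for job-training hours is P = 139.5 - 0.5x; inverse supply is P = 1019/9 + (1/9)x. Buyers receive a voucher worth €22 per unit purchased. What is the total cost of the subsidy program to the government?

Pre-subsidy: 139.5 - 0.5x = 1019/9 + (1/9)x gives x* = 43 and P* = 118.
With the rebate, buyers effectively pay Pb = Ps − 22, where Ps is the price sellers receive.
On the curves, Pb = 139.5 - 0.5x and Ps = 1019/9 + (1/9)x; the wedge Ps − Pb = 22 gives 1019/9 + (1/9)x − (139.5 - 0.5x) = 22, so x' = 79.
Then Pb = 139.5 − 0.5·79 = 100 and Ps = 1019/9 + (1/9)·79 = 122.
Government outlay = subsidy × quantity = 22 × 79 = 1738.

Government cost = €1738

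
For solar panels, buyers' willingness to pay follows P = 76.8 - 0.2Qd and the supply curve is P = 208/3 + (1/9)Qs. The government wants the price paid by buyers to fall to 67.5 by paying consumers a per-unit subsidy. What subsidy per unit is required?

Required subsidy s = 7 per unit

At a buyer price of 67.5, quantity demanded is 384 − 5·67.5 = 46.5.
Sellers supply 46.5 only when they receive Ps = 208/3 + (1/9)·46.5 = 74.5.
s = Ps − Pb = 74.5 − 67.5 = 7.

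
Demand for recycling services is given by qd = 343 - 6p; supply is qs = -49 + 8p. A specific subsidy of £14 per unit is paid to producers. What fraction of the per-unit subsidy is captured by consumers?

Pre-subsidy: 343 - 6p = -49 + 8p gives p* = 28, q* = 175.
With the subsidy, sellers receive ps = pb + 14 for each unit, where pb is the price buyers pay.
Supply in terms of pb becomes qs = -49 + 8(pb + 14) = 63 + 8pb. Setting this equal to demand: 343 - 6pb = 63 + 8pb, so pb = 20.
Sellers receive ps = 20 + 14 = 34; q' = 343 − 6·20 = 223.
Buyers' price falls by p* − pb = 28 − 20 = 8; sellers' price rises by ps − p* = 34 − 28 = 6.
So consumers capture 8/14 = 4/7 of each unit of subsidy.

Consumer share = 4/7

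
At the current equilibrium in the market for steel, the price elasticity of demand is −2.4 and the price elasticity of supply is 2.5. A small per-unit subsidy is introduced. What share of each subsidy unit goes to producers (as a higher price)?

For a small subsidy around the equilibrium, the benefit split depends on the relative slopes, which at a point are proportional to the elasticities.
Buyer share = εs/(εs + |εd|) = 2.5/(2.5 + 2.4) = 25/49; seller share = |εd|/(εs + |εd|) = 24/49.
So producers capture 24/49 of the subsidy.

Producer share = 24/49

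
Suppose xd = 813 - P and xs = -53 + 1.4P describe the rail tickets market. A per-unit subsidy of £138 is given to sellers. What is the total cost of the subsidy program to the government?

Pre-subsidy: 813 - P = -53 + 1.4P gives P* = 2165/6, x* = 2713/6.
With the subsidy, sellers receive Ps = Pb + 138 for each unit, where Pb is the price buyers pay.
Supply in terms of Pb becomes xs = -53 + 1.4(Pb + 138) = 140.2 + 1.4Pb. Setting this equal to demand: 813 - Pb = 140.2 + 1.4Pb, so Pb = 841/3.
Sellers receive Ps = 841/3 + 138 = 1255/3; x' = 813 − 1·(841/3) = 1598/3.
Government outlay = subsidy × quantity = 138 × 1598/3 = 73508.

Government cost = £73508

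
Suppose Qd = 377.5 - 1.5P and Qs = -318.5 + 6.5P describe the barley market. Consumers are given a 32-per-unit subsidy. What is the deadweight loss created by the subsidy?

Pre-subsidy: 377.5 - 1.5P = -318.5 + 6.5P gives P* = 87, Q* = 247.
With the rebate, buyers effectively pay Pb = Ps − 32, where Ps is the price sellers receive.
Demand in terms of Ps becomes Qd = 377.5 − 1.5(Ps − 32) = 425.5 - 1.5Ps. Setting this equal to supply: 425.5 - 1.5Ps = -318.5 + 6.5Ps, so Ps = 93.
Buyers pay Pb = 93 − 32 = 61; Q' = -318.5 + 6.5·93 = 286.
The subsidy expands output by 286 − 247 = 39 past the efficient level; on those units the gap between marginal cost and willingness to pay runs from 0 up to 32.
DWL = ½ × 32 × 39 = 624.

Deadweight loss = 624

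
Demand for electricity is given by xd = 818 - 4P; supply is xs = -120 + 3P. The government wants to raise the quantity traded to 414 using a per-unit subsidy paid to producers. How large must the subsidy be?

At x = 414, invert demand for the buyer price: Pb = (818 − 414)/4 = 101; invert supply for the seller price: Ps = (414 − (-120))/3 = 178.
The subsidy must fill the gap: s = Ps − Pb = 178 − 101 = 77.

Required subsidy s = 77 per unit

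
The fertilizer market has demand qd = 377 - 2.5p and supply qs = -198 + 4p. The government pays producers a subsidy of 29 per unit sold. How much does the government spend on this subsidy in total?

Government cost = 75574/13

Pre-subsidy: 377 - 2.5p = -198 + 4p gives p* = 1150/13, q* = 2026/13.
With the subsidy, sellers receive ps = pb + 29 for each unit, where pb is the price buyers pay.
Supply in terms of pb becomes qs = -198 + 4(pb + 29) = -82 + 4pb. Setting this equal to demand: 377 - 2.5pb = -82 + 4pb, so pb = 918/13.
Sellers receive ps = 918/13 + 29 = 1295/13; q' = 377 − 2.5·(918/13) = 2606/13.
Government outlay = subsidy × quantity = 29 × 2606/13 = 75574/13.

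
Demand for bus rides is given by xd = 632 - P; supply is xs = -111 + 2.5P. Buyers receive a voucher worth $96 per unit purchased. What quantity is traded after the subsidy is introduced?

Pre-subsidy: 632 - P = -111 + 2.5P gives P* = 1486/7, x* = 2938/7.
With the rebate, buyers effectively pay Pb = Ps − 96, where Ps is the price sellers receive.
Demand in terms of Ps becomes xd = 632 − 1(Ps − 96) = 728 - Ps. Setting this equal to supply: 728 - Ps = -111 + 2.5Ps, so Ps = 1678/7.
Buyers pay Pb = 1678/7 − 96 = 1006/7; x' = -111 + 2.5·(1678/7) = 3418/7.

x' = 3418/7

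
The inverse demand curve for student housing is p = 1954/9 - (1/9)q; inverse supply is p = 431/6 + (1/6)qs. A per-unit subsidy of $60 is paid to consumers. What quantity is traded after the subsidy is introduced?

Pre-subsidy: 1954/9 - (1/9)q = 431/6 + (1/6)q gives q* = 523 and p* = 159.
With the rebate, buyers effectively pay pb = ps − 60, where ps is the price sellers receive.
On the curves, pb = 1954/9 - (1/9)q and ps = 431/6 + (1/6)q; the wedge ps − pb = 60 gives 431/6 + (1/6)q − (1954/9 - (1/9)q) = 60, so q' = 739.
Then pb = 1954/9 − (1/9)·739 = 135 and ps = 431/6 + (1/6)·739 = 195.

q' = 739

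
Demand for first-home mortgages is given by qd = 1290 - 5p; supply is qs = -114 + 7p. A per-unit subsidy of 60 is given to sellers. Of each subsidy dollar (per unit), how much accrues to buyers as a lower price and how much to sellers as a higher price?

Pre-subsidy: 1290 - 5p = -114 + 7p gives p* = 117, q* = 705.
With the subsidy, sellers receive ps = pb + 60 for each unit, where pb is the price buyers pay.
Supply in terms of pb becomes qs = -114 + 7(pb + 60) = 306 + 7pb. Setting this equal to demand: 1290 - 5pb = 306 + 7pb, so pb = 82.
Sellers receive ps = 82 + 60 = 142; q' = 1290 − 5·82 = 880.
Buyers' price falls by p* − pb = 117 − 82 = 35; sellers' price rises by ps − p* = 142 − 117 = 25.

Buyers gain 35 per unit; sellers gain 25 per unit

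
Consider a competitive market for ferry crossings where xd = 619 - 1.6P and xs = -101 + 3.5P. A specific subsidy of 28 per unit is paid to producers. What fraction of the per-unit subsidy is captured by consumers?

Consumer share = 35/51

Pre-subsidy: 619 - 1.6P = -101 + 3.5P gives P* = 2400/17, x* = 6683/17.
With the subsidy, sellers receive Ps = Pb + 28 for each unit, where Pb is the price buyers pay.
Supply in terms of Pb becomes xs = -101 + 3.5(Pb + 28) = -3 + 3.5Pb. Setting this equal to demand: 619 - 1.6Pb = -3 + 3.5Pb, so Pb = 6220/51.
Sellers receive Ps = 6220/51 + 28 = 7648/51; x' = 619 − 1.6·(6220/51) = 21617/51.
Buyers' price falls by P* − Pb = 2400/17 − 6220/51 = 980/51; sellers' price rises by Ps − P* = 7648/51 − 2400/17 = 448/51.
So consumers capture (980/51)/28 = 35/51 of each unit of subsidy.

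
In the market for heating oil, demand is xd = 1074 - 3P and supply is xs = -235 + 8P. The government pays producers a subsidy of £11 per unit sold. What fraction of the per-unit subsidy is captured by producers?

Pre-subsidy: 1074 - 3P = -235 + 8P gives P* = 119, x* = 717.
With the subsidy, sellers receive Ps = Pb + 11 for each unit, where Pb is the price buyers pay.
Supply in terms of Pb becomes xs = -235 + 8(Pb + 11) = -147 + 8Pb. Setting this equal to demand: 1074 - 3Pb = -147 + 8Pb, so Pb = 111.
Sellers receive Ps = 111 + 11 = 122; x' = 1074 − 3·111 = 741.
Buyers' price falls by P* − Pb = 119 − 111 = 8; sellers' price rises by Ps − P* = 122 − 119 = 3.
So producers capture 3/11 = 3/11 of each unit of subsidy.

Producer share = 3/11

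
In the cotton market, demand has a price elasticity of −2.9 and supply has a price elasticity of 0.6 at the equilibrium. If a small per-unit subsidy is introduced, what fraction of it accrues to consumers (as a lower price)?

Consumer share = 6/35

For a small subsidy around the equilibrium, the benefit split depends on the relative slopes, which at a point are proportional to the elasticities.
Buyer share = εs/(εs + |εd|) = 0.6/(0.6 + 2.9) = 6/35; seller share = |εd|/(εs + |εd|) = 29/35.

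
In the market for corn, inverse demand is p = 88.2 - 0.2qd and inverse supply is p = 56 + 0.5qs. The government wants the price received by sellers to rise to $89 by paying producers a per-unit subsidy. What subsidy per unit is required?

At a seller price of 89, quantity supplied is -112 + 2·89 = 66.
Buyers absorb 66 only when they pay pb = 88.2 − 0.2·66 = 75.
s = ps − pb = 89 − 75 = 14.

Required subsidy s = $14 per unit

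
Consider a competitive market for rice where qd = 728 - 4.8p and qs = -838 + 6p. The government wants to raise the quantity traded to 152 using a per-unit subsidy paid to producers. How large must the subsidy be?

At q = 152, invert demand for the buyer price: pb = (728 − 152)/4.8 = 120; invert supply for the seller price: ps = (152 − (-838))/6 = 165.
The subsidy must fill the gap: s = ps − pb = 165 − 120 = 45.

Required subsidy s = 45 per unit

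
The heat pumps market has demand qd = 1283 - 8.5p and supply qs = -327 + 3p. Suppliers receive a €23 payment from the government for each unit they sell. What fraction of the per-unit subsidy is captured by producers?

Pre-subsidy: 1283 - 8.5p = -327 + 3p gives p* = 140, q* = 93.
With the subsidy, sellers receive ps = pb + 23 for each unit, where pb is the price buyers pay.
Supply in terms of pb becomes qs = -327 + 3(pb + 23) = -258 + 3pb. Setting this equal to demand: 1283 - 8.5pb = -258 + 3pb, so pb = 134.
Sellers receive ps = 134 + 23 = 157; q' = 1283 − 8.5·134 = 144.
Buyers' price falls by p* − pb = 140 − 134 = 6; sellers' price rises by ps − p* = 157 − 140 = 17.
So producers capture 17/23 = 17/23 of each unit of subsidy.

Producer share = 17/23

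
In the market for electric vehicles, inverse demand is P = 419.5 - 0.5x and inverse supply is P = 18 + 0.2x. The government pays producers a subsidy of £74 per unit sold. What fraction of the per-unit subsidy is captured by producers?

Pre-subsidy: 419.5 - 0.5x = 18 + 0.2x gives x* = 4015/7 and P* = 929/7.
With the subsidy, sellers receive Ps = Pb + 74 for each unit, where Pb is the price buyers pay.
On the curves, Pb = 419.5 - 0.5x and Ps = 18 + 0.2x; the wedge Ps − Pb = 74 gives 18 + 0.2x − (419.5 - 0.5x) = 74, so x' = 4755/7.
Then Pb = 419.5 − 0.5·(4755/7) = 559/7 and Ps = 18 + 0.2·(4755/7) = 1077/7.
Buyers' price falls by P* − Pb = 929/7 − 559/7 = 370/7; sellers' price rises by Ps − P* = 1077/7 − 929/7 = 148/7.
So producers capture (148/7)/74 = 2/7 of each unit of subsidy.

Producer share = 2/7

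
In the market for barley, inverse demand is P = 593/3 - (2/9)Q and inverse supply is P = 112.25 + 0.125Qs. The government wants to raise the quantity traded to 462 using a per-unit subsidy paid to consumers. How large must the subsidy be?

Required subsidy s = 75 per unit

At Q = 462, from the demand curve buyers pay Pb = 593/3 − (2/9)·462 = 95; from the supply curve sellers need Ps = 112.25 + 0.125·462 = 170.
The subsidy must fill the gap: s = Ps − Pb = 170 − 95 = 75.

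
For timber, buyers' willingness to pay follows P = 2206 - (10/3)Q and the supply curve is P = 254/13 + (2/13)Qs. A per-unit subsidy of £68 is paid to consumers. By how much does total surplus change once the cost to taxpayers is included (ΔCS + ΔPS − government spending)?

Net change in total surplus = -£663

Pre-subsidy: 2206 - (10/3)Q = 254/13 + (2/13)Q gives Q* = 627 and P* = 116.
With the rebate, buyers effectively pay Pb = Ps − 68, where Ps is the price sellers receive.
On the curves, Pb = 2206 - (10/3)Q and Ps = 254/13 + (2/13)Q; the wedge Ps − Pb = 68 gives 254/13 + (2/13)Q − (2206 - (10/3)Q) = 68, so Q' = 646.5.
Then Pb = 2206 − (10/3)·646.5 = 51 and Ps = 254/13 + (2/13)·646.5 = 119.
ΔCS = ½(627 + 646.5)(116 − 51) = 41388.75; ΔPS = ½(627 + 646.5)(119 − 116) = 1910.25.
Government spending = 68 × 646.5 = 43962.
Net change = 41388.75 + 1910.25 − 43962 = -663. The loss equals the DWL triangle ½·68·19.5.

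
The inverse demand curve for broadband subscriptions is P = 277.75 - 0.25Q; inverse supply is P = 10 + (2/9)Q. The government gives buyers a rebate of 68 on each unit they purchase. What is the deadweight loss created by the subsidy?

Pre-subsidy: 277.75 - 0.25Q = 10 + (2/9)Q gives Q* = 567 and P* = 136.
With the rebate, buyers effectively pay Pb = Ps − 68, where Ps is the price sellers receive.
On the curves, Pb = 277.75 - 0.25Q and Ps = 10 + (2/9)Q; the wedge Ps − Pb = 68 gives 10 + (2/9)Q − (277.75 - 0.25Q) = 68, so Q' = 711.
Then Pb = 277.75 − 0.25·711 = 100 and Ps = 10 + (2/9)·711 = 168.
The subsidy expands output by 711 − 567 = 144 past the efficient level; on those units the gap between marginal cost and willingness to pay runs from 0 up to 68.
DWL = ½ × 68 × 144 = 4896.

Deadweight loss = 4896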